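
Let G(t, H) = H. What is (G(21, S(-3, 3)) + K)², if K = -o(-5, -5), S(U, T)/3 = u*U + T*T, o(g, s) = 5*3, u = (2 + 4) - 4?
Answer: 36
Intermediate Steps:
u = 2 (u = 6 - 4 = 2)
o(g, s) = 15
S(U, T) = 3*T² + 6*U (S(U, T) = 3*(2*U + T*T) = 3*(2*U + T²) = 3*(T² + 2*U) = 3*T² + 6*U)
K = -15 (K = -1*15 = -15)
(G(21, S(-3, 3)) + K)² = ((3*3² + 6*(-3)) - 15)² = ((3*9 - 18) - 15)² = ((27 - 18) - 15)² = (9 - 15)² = (-6)² = 36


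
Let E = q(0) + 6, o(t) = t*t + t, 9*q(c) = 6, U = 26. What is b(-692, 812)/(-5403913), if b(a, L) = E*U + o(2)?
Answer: -538/16211739 ≈ -3.3186e-5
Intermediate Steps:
q(c) = ⅔ (q(c) = (⅑)*6 = ⅔)
o(t) = t + t² (o(t) = t² + t = t + t²)
E = 20/3 (E = ⅔ + 6 = 20/3 ≈ 6.6667)
b(a, L) = 538/3 (b(a, L) = (20/3)*26 + 2*(1 + 2) = 520/3 + 2*3 = 520/3 + 6 = 538/3)
b(-692, 812)/(-5403913) = (538/3)/(-5403913) = (538/3)*(-1/5403913) = -538/16211739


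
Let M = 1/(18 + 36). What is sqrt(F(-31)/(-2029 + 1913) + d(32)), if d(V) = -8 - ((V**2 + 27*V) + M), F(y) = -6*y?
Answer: I*sqrt(129267906)/261 ≈ 43.562*I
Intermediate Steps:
M = 1/54 ≈ 0.018519
d(V) = -433/54 - V**2 - 27*V (d(V) = -8 - ((V**2 + 27*V) + 1/54) = -8 - (1/54 + V**2 + 27*V) = -8 + (-1/54 - V**2 - 27*V) = -433/54 - V**2 - 27*V)
sqrt(F(-31)/(-2029 + 1913) + d(32)) = sqrt((-6*(-31))/(-2029 + 1913) + (-433/54 - 1*32**2 - 27*32)) = sqrt(186/(-116) + (-433/54 - 1*1024 - 864)) = sqrt(186*(-1/116) + (-433/54 - 1024 - 864)) = sqrt(-93/58 - 102385/54) = sqrt(-1485838/783) = I*sqrt(129267906)/261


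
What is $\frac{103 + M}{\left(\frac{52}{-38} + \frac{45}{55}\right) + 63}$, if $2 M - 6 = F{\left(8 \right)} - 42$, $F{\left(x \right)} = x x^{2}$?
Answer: $\frac{71269}{13052} \approx 5.4604$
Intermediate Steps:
$F{\left(x \right)} = x^{3}$
$M = 238$ ($M = 3 + \frac{8^{3} - 42}{2} = 3 + \frac{512 - 42}{2} = 3 + \frac{1}{2} \cdot 470 = 3 + 235 = 238$)
$\frac{103 + M}{\left(\frac{52}{-38} + \frac{45}{55}\right) + 63} = \frac{103 + 238}{\left(\frac{52}{-38} + \frac{45}{55}\right) + 63} = \frac{341}{\left(52 \left(- \frac{1}{38}\right) + 45 \cdot \frac{1}{55}\right) + 63} = \frac{341}{\left(- \frac{26}{19} + \frac{9}{11}\right) + 63} = \frac{341}{- \frac{115}{209} + 63} = \frac{341}{\frac{13052}{209}} = 341 \cdot \frac{209}{13052} = \frac{71269}{13052}$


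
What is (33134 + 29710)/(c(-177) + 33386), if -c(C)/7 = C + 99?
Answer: 15711/8483 ≈ 1.8521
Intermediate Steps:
c(C) = -693 - 7*C (c(C) = -7*(C + 99) = -7*(99 + C) = -693 - 7*C)
(33134 + 29710)/(c(-177) + 33386) = (33134 + 29710)/((-693 - 7*(-177)) + 33386) = 62844/((-693 + 1239) + 33386) = 62844/(546 + 33386) = 62844/33932 = 62844*(1/33932) = 15711/8483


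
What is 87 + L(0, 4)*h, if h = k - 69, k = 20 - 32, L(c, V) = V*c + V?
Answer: -237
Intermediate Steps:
L(c, V) = V + V*c
k = -12
h = -81 (h = -12 - 69 = -81)
87 + L(0, 4)*h = 87 + (4*(1 + 0))*(-81) = 87 + (4*1)*(-81) = 87 + 4*(-81) = 87 - 324 = -237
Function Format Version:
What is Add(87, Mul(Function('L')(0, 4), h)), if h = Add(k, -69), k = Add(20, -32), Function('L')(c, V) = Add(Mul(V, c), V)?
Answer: -237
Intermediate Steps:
Function('L')(c, V) = Add(V, Mul(V, c))
k = -12
h = -81 (h = Add(-12, -69) = -81)
Add(87, Mul(Function('L')(0, 4), h)) = Add(87, Mul(Mul(4, Add(1, 0)), -81)) = Add(87, Mul(Mul(4, 1), -81)) = Add(87, Mul(4, -81)) = Add(87, -324) = -237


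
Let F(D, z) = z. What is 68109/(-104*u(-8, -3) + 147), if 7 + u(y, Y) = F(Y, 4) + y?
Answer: 68109/1291 ≈ 52.757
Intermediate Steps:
u(y, Y) = -3 + y (u(y, Y) = -7 + (4 + y) = -3 + y)
68109/(-104*u(-8, -3) + 147) = 68109/(-104*(-3 - 8) + 147) = 68109/(-104*(-11) + 147) = 68109/(1144 + 147) = 68109/1291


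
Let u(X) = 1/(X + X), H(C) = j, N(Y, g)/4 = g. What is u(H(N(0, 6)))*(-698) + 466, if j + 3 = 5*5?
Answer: 9903/22 ≈ 450.14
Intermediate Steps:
N(Y, g) = 4*g
j = 22 (j = -3 + 5*5 = -3 + 25 = 22)
H(C) = 22
u(X) = 1/(2*X)
u(H(N(0, 6)))*(-698) + 466 = ((½)/22)*(-698) + 466 = ((½)*(1/22))*(-698) + 466 = (1/44)*(-698) + 466 = -349/22 + 466 = 9903/22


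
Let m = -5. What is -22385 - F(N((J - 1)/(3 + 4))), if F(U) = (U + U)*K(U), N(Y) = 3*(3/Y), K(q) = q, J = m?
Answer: -45211/2 ≈ -22606.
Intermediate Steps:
J = -5
N(Y) = 9/Y
F(U) = 2*U² (F(U) = (U + U)*U = (2*U)*U = 2*U²)
-22385 - F(N((J - 1)/(3 + 4))) = -22385 - 2*(9/(((-5 - 1)/(3 + 4))))² = -22385 - 2*(9/((-6/7)))² = -22385 - 2*(9/((-6*⅐)))² = -22385 - 2*(9/(-6/7))² = -22385 - 2*(9*(-7/6))² = -22385 - 2*(-21/2)² = -22385 - 2*441/4 = -22385 - 1*441/2 = -22385 - 441/2 = -45211/2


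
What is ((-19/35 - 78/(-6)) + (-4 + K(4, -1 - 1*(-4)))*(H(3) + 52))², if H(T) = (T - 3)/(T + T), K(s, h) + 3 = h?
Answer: 46840336/1225 ≈ 38237.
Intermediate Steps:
K(s, h) = -3 + h
H(T) = (-3 + T)/(2*T) (H(T) = (-3 + T)/((2*T)) = (-3 + T)*(1/(2*T)) = (-3 + T)/(2*T))
((-19/35 - 78/(-6)) + (-4 + K(4, -1 - 1*(-4)))*(H(3) + 52))² = ((-19/35 - 78/(-6)) + (-4 + (-3 + (-1 - 1*(-4))))*((½)*(-3 + 3)/3 + 52))² = ((-19*1/35 - 78*(-⅙)) + (-4 + (-3 + (-1 + 4)))*((½)*(⅓)*0 + 52))² = ((-19/35 + 13) + (-4 + (-3 + 3))*(0 + 52))² = (436/35 + (-4 + 0)*52)² = (436/35 - 4*52)² = (436/35 - 208)² = (-6844/35)² = 46840336/1225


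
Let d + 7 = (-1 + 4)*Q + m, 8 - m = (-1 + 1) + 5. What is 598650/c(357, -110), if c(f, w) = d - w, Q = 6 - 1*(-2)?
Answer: 4605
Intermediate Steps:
m = 3 (m = 8 - ((-1 + 1) + 5) = 8 - (0 + 5) = 8 - 1*5 = 8 - 5 = 3)
Q = 8 (Q = 6 + 2 = 8)
d = 20 (d = -7 + ((-1 + 4)*8 + 3) = -7 + (3*8 + 3) = -7 + (24 + 3) = -7 + 27 = 20)
c(f, w) = 20 - w
598650/c(357, -110) = 598650/(20 - 1*(-110)) = 598650/(20 + 110) = 598650/130 = 598650*(1/130) = 4605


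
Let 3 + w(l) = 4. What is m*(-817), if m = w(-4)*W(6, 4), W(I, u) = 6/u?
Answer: -2451/2 ≈ -1225.5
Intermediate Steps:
w(l) = 1 (w(l) = -3 + 4 = 1)
m = 3/2 (m = 1*(6/4) = 1*(6*(¼)) = 1*(3/2) = 3/2 ≈ 1.5000)
m*(-817) = (3/2)*(-817) = -2451/2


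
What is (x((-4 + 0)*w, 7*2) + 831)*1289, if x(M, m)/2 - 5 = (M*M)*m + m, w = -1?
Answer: 1697613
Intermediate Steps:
x(M, m) = 10 + 2*m + 2*m*M² (x(M, m) = 10 + 2*((M*M)*m + m) = 10 + 2*(M²*m + m) = 10 + 2*(m*M² + m) = 10 + 2*(m + m*M²) = 10 + (2*m + 2*m*M²) = 10 + 2*m + 2*m*M²)
(x((-4 + 0)*w, 7*2) + 831)*1289 = ((10 + 2*(7*2) + 2*(7*2)*((-4 + 0)*(-1))²) + 831)*1289 = ((10 + 2*14 + 2*14*(-4*(-1))²) + 831)*1289 = ((10 + 28 + 2*14*4²) + 831)*1289 = ((10 + 28 + 2*14*16) + 831)*1289 = ((10 + 28 + 448) + 831)*1289 = (486 + 831)*1289 = 1317*1289 = 1697613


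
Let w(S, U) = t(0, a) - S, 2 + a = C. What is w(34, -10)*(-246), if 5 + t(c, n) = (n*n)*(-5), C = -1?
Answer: 20664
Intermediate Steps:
a = -3 (a = -2 - 1 = -3)
t(c, n) = -5 - 5*n² (t(c, n) = -5 + (n*n)*(-5) = -5 + n²*(-5) = -5 - 5*n²)
w(S, U) = -50 - S (w(S, U) = (-5 - 5*(-3)²) - S = (-5 - 5*9) - S = (-5 - 45) - S = -50 - S)
w(34, -10)*(-246) = (-50 - 1*34)*(-246) = (-50 - 34)*(-246) = -84*(-246) = 20664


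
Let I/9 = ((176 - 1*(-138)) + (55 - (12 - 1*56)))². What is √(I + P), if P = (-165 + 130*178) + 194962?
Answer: √1753058 ≈ 1324.0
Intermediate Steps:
P = 217937 (P = (-165 + 23140) + 194962 = 22975 + 194962 = 217937)
I = 1535121 (I = 9*((176 - 1*(-138)) + (55 - (12 - 1*56)))² = 9*((176 + 138) + (55 - (12 - 56)))² = 9*(314 + (55 - 1*(-44)))² = 9*(314 + (55 + 44))² = 9*(314 + 99)² = 9*413² = 9*170569 = 1535121)
√(I + P) = √(1535121 + 217937) = √1753058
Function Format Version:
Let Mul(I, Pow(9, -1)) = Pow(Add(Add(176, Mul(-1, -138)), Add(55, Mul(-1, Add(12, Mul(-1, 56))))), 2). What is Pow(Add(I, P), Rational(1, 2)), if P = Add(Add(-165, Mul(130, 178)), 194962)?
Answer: Pow(1753058, Rational(1, 2)) ≈ 1324.0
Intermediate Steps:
P = 217937 (P = Add(Add(-165, 23140), 194962) = Add(22975, 194962) = 217937)
I = 1535121 (I = Mul(9, Pow(Add(Add(176, Mul(-1, -138)), Add(55, Mul(-1, Add(12, Mul(-1, 56))))), 2)) = Mul(9, Pow(Add(Add(176, 138), Add(55, Mul(-1, Add(12, -56)))), 2)) = Mul(9, Pow(Add(314, Add(55, Mul(-1, -44))), 2)) = Mul(9, Pow(Add(314, Add(55, 44)), 2)) = Mul(9, Pow(Add(314, 99), 2)) = Mul(9, Pow(413, 2)) = Mul(9, 170569) = 1535121)
Pow(Add(I, P), Rational(1, 2)) = Pow(Add(1535121, 217937), Rational(1, 2)) = Pow(1753058, Rational(1, 2))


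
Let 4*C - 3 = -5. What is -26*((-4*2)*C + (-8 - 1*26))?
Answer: 780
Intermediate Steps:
C = -½ (C = ¾ + (¼)*(-5) = ¾ - 5/4 = -½ ≈ -0.50000)
-26*((-4*2)*C + (-8 - 1*26)) = -26*(-4*2*(-½) + (-8 - 1*26)) = -26*(-8*(-½) + (-8 - 26)) = -26*(4 - 34) = -26*(-30) = 780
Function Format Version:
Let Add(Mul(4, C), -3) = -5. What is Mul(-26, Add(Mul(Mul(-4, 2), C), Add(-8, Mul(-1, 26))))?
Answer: 780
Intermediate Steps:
C = Rational(-1, 2) (C = Add(Rational(3, 4), Mul(Rational(1, 4), -5)) = Add(Rational(3, 4), Rational(-5, 4)) = Rational(-1, 2) ≈ -0.50000)
Mul(-26, Add(Mul(Mul(-4, 2), C), Add(-8, Mul(-1, 26)))) = Mul(-26, Add(Mul(Mul(-4, 2), Rational(-1, 2)), Add(-8, Mul(-1, 26)))) = Mul(-26, Add(Mul(-8, Rational(-1, 2)), Add(-8, -26))) = Mul(-26, Add(4, -34)) = Mul(-26, -30) = 780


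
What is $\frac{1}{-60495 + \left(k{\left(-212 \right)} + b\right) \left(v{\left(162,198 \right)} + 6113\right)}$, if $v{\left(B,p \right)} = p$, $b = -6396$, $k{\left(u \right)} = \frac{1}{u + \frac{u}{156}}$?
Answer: $- \frac{8321}{336382088100} \approx -2.4737 \cdot 10^{-8}$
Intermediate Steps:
$k{\left(u \right)} = \frac{156}{157 u}$ ($k{\left(u \right)} = \frac{1}{u + u \frac{1}{156}} = \frac{1}{u + \frac{u}{156}} = \frac{1}{\frac{157}{156} u} = \frac{156}{157 u}$)
$\frac{1}{-60495 + \left(k{\left(-212 \right)} + b\right) \left(v{\left(162,198 \right)} + 6113\right)} = \frac{1}{-60495 + \left(\frac{156}{157 \left(-212\right)} - 6396\right) \left(198 + 6113\right)} = \frac{1}{-60495 + \left(\frac{156}{157} \left(- \frac{1}{212}\right) - 6396\right) 6311} = \frac{1}{-60495 + \left(- \frac{39}{8321} - 6396\right) 6311} = \frac{1}{-60495 - \frac{335878709205}{8321}} = \frac{1}{- \frac{336382088100}{8321}} = - \frac{8321}{336382088100}$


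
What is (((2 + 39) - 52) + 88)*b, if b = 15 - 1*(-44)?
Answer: 4543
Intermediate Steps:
b = 59 (b = 15 + 44 = 59)
(((2 + 39) - 52) + 88)*b = (((2 + 39) - 52) + 88)*59 = ((41 - 52) + 88)*59 = (-11 + 88)*59 = 77*59 = 4543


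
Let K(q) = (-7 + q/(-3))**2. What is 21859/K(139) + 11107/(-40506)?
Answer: 3842223343/518476800 ≈ 7.4106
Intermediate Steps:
K(q) = (-7 - q/3)**2 (K(q) = (-7 + q*(-1/3))**2 = (-7 - q/3)**2)
21859/K(139) + 11107/(-40506) = 21859/(((21 + 139)**2/9)) + 11107/(-40506) = 21859/(((1/9)*160**2)) + 11107*(-1/40506) = 21859/(((1/9)*25600)) - 11107/40506 = 21859/(25600/9) - 11107/40506 = 21859*(9/25600) - 11107/40506 = 196731/25600 - 11107/40506 = 3842223343/518476800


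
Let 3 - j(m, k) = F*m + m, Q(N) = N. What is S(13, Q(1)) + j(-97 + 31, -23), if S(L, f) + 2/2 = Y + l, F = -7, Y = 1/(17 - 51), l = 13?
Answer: -12955/34 ≈ -381.03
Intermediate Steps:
Y = -1/34 (Y = 1/(-34) = -1/34 ≈ -0.029412)
j(m, k) = 3 + 6*m (j(m, k) = 3 - (-7*m + m) = 3 - (-6)*m = 3 + 6*m)
S(L, f) = 407/34 (S(L, f) = -1 + (-1/34 + 13) = -1 + 441/34 = 407/34)
S(13, Q(1)) + j(-97 + 31, -23) = 407/34 + (3 + 6*(-97 + 31)) = 407/34 + (3 + 6*(-66)) = 407/34 + (3 - 396) = 407/34 - 393 = -12955/34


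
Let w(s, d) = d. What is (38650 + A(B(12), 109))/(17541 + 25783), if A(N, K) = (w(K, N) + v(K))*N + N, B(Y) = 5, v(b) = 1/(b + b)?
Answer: 8432245/9444632 ≈ 0.89281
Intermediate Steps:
v(b) = 1/(2*b)
A(N, K) = N + N*(N + 1/(2*K)) (A(N, K) = (N + 1/(2*K))*N + N = N*(N + 1/(2*K)) + N = N + N*(N + 1/(2*K)))
(38650 + A(B(12), 109))/(17541 + 25783) = (38650 + (5 + 5² + (½)*5/109))/(17541 + 25783) = (38650 + (5 + 25 + (½)*5*(1/109)))/43324 = (38650 + (5 + 25 + 5/218))*(1/43324) = (38650 + 6545/218)*(1/43324) = (8432245/218)*(1/43324) = 8432245/9444632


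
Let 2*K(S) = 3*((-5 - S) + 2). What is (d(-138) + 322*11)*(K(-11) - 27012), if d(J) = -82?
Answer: -93420000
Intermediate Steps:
K(S) = -9/2 - 3*S/2 (K(S) = (3*((-5 - S) + 2))/2 = (3*(-3 - S))/2 = (-9 - 3*S)/2 = -9/2 - 3*S/2)
(d(-138) + 322*11)*(K(-11) - 27012) = (-82 + 322*11)*((-9/2 - 3/2*(-11)) - 27012) = (-82 + 3542)*((-9/2 + 33/2) - 27012) = 3460*(12 - 27012) = 3460*(-27000) = -93420000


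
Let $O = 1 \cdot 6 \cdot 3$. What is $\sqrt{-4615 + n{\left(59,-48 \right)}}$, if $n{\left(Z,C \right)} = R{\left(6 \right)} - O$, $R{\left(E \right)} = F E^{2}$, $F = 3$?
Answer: $5 i \sqrt{181} \approx 67.268 i$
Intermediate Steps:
$O = 18$ ($O = 6 \cdot 3 = 18$)
$R{\left(E \right)} = 3 E^{2}$
$n{\left(Z,C \right)} = 90$ ($n{\left(Z,C \right)} = 3 \cdot 6^{2} - 18 = 3 \cdot 36 - 18 = 108 - 18 = 90$)
$\sqrt{-4615 + n{\left(59,-48 \right)}} = \sqrt{-4615 + 90} = \sqrt{-4525} = 5 i \sqrt{181}$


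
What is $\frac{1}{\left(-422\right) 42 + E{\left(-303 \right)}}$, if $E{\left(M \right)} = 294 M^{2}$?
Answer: $\frac{1}{26974122} \approx 3.7073 \cdot 10^{-8}$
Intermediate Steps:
$\frac{1}{\left(-422\right) 42 + E{\left(-303 \right)}} = \frac{1}{\left(-422\right) 42 + 294 \left(-303\right)^{2}} = \frac{1}{-17724 + 294 \cdot 91809} = \frac{1}{-17724 + 26991846} = \frac{1}{26974122}$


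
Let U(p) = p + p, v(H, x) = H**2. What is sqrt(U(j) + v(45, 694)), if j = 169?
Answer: sqrt(2363) ≈ 48.611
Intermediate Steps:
U(p) = 2*p
sqrt(U(j) + v(45, 694)) = sqrt(2*169 + 45**2) = sqrt(338 + 2025) = sqrt(2363)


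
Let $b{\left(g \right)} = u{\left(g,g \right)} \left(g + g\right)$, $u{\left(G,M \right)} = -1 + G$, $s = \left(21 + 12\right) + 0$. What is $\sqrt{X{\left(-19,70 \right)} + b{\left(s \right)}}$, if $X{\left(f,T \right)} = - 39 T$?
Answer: $i \sqrt{618} \approx 24.86 i$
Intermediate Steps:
$s = 33$ ($s = 33 + 0 = 33$)
$b{\left(g \right)} = 2 g \left(-1 + g\right)$ ($b{\left(g \right)} = \left(-1 + g\right) \left(g + g\right) = \left(-1 + g\right) 2 g = 2 g \left(-1 + g\right)$)
$\sqrt{X{\left(-19,70 \right)} + b{\left(s \right)}} = \sqrt{\left(-39\right) 70 + 2 \cdot 33 \left(-1 + 33\right)} = \sqrt{-2730 + 2 \cdot 33 \cdot 32} = \sqrt{-2730 + 2112} = \sqrt{-618} = i \sqrt{618}$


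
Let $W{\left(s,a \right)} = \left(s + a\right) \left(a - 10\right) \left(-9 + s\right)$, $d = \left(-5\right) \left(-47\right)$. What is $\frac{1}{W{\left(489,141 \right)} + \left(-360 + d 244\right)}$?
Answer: $\frac{1}{39671380} \approx 2.5207 \cdot 10^{-8}$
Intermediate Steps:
$d = 235$
$W{\left(s,a \right)} = \left(-10 + a\right) \left(-9 + s\right) \left(a + s\right)$ ($W{\left(s,a \right)} = \left(a + s\right) \left(-10 + a\right) \left(-9 + s\right) = \left(-10 + a\right) \left(a + s\right) \left(-9 + s\right) = \left(-10 + a\right) \left(-9 + s\right) \left(a + s\right)$)
$\frac{1}{W{\left(489,141 \right)} + \left(-360 + d 244\right)} = \frac{1}{\left(- 10 \cdot 489^{2} - 9 \cdot 141^{2} + 90 \cdot 141 + 90 \cdot 489 + 141 \cdot 489^{2} + 489 \cdot 141^{2} - 2679 \cdot 489\right) + \left(-360 + 235 \cdot 244\right)} = \frac{1}{\left(\left(-10\right) 239121 - 178929 + 12690 + 44010 + 141 \cdot 239121 + 489 \cdot 19881 - 1310031\right) + \left(-360 + 57340\right)} = \frac{1}{\left(-2391210 - 178929 + 12690 + 44010 + 33716061 + 9721809 - 1310031\right) + 56980} = \frac{1}{39614400 + 56980} = \frac{1}{39671380}$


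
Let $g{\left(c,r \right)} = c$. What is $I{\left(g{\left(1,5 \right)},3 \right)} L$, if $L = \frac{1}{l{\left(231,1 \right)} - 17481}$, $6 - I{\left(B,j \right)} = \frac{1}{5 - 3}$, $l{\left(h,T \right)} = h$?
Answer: $- \frac{11}{34500} \approx -0.00031884$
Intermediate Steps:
$I{\left(B,j \right)} = \frac{11}{2}$ ($I{\left(B,j \right)} = 6 - \frac{1}{5 - 3} = 6 - \frac{1}{2} = \frac{11}{2}$)
$L = - \frac{1}{17250}$ ($L = \frac{1}{231 - 17481} = \frac{1}{-17250} = - \frac{1}{17250} \approx -5.7971 \cdot 10^{-5}$)
$I{\left(g{\left(1,5 \right)},3 \right)} L = \frac{11}{2} \left(- \frac{1}{17250}\right) = - \frac{11}{34500}$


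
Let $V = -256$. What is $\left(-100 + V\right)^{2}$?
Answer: $126736$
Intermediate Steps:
$\left(-100 + V\right)^{2} = \left(-100 - 256\right)^{2} = \left(-356\right)^{2} = 126736$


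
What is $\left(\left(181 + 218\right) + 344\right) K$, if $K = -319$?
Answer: $-237017$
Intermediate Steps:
$\left(\left(181 + 218\right) + 344\right) K = \left(\left(181 + 218\right) + 344\right) \left(-319\right) = \left(399 + 344\right) \left(-319\right) = 743 \left(-319\right) = -237017$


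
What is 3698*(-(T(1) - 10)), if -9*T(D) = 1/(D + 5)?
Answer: 1000309/27 ≈ 37049.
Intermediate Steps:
T(D) = -1/(9*(5 + D)) (T(D) = -1/(9*(D + 5)) = -1/(9*(5 + D)))
3698*(-(T(1) - 10)) = 3698*(-(-1/(45 + 9*1) - 10)) = 3698*(-(-1/(45 + 9) - 10)) = 3698*(-(-1/54 - 10)) = 3698*(-1*(-541/54)) = 3698*(541/54) = 1000309/27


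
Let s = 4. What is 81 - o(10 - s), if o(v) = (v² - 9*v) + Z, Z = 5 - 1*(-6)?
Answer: 88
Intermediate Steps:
Z = 11 (Z = 5 + 6 = 11)
o(v) = 11 + v² - 9*v (o(v) = (v² - 9*v) + 11 = 11 + v² - 9*v)
81 - o(10 - s) = 81 - (11 + (10 - 1*4)² - 9*(10 - 1*4)) = 81 - (11 + (10 - 4)² - 9*(10 - 4)) = 81 - (11 + 6² - 9*6) = 81 - (11 + 36 - 54) = 81 - 1*(-7) = 81 + 7 = 88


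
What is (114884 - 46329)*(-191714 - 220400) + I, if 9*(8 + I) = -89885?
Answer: -254272367387/9 ≈ -2.8252e+10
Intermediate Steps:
I = -89957/9 (I = -8 + (⅑)*(-89885) = -8 - 89885/9 = -89957/9 ≈ -9995.2)
(114884 - 46329)*(-191714 - 220400) + I = (114884 - 46329)*(-191714 - 220400) - 89957/9 = 68555*(-412114) - 89957/9 = -28252475270 - 89957/9 = -254272367387/9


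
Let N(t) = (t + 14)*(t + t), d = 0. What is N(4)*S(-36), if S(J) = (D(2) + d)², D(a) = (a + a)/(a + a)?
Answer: 144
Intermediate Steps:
D(a) = 1 (D(a) = (2*a)/((2*a)) = (2*a)*(1/(2*a)) = 1)
S(J) = 1 (S(J) = (1 + 0)² = 1² = 1)
N(t) = 2*t*(14 + t) (N(t) = (14 + t)*(2*t) = 2*t*(14 + t))
N(4)*S(-36) = (2*4*(14 + 4))*1 = (2*4*18)*1 = 144*1 = 144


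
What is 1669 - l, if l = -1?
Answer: 1670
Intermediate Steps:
1669 - l = 1669 - 1*(-1) = 1669 + 1 = 1670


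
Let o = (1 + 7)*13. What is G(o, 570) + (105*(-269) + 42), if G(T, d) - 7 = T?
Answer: -28092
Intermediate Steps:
o = 104 (o = 8*13 = 104)
G(T, d) = 7 + T
G(o, 570) + (105*(-269) + 42) = (7 + 104) + (105*(-269) + 42) = 111 + (-28245 + 42) = 111 - 28203 = -28092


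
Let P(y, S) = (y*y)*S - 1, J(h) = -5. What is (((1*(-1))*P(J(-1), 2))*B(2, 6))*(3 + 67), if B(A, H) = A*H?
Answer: -41160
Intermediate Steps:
P(y, S) = -1 + S*y**2 (P(y, S) = y**2*S - 1 = S*y**2 - 1 = -1 + S*y**2)
(((1*(-1))*P(J(-1), 2))*B(2, 6))*(3 + 67) = (((1*(-1))*(-1 + 2*(-5)**2))*(2*6))*(3 + 67) = (-(-1 + 2*25)*12)*70 = (-(-1 + 50)*12)*70 = (-1*49*12)*70 = -49*12*70 = -588*70 = -41160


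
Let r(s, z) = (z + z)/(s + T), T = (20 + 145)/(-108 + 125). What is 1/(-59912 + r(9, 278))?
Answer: -159/9521282 ≈ -1.6699e-5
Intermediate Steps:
T = 165/17 ≈ 9.7059
r(s, z) = 2*z/(165/17 + s) (r(s, z) = (z + z)/(s + 165/17) = (2*z)/(165/17 + s) = 2*z/(165/17 + s))
1/(-59912 + r(9, 278)) = 1/(-59912 + 34*278/(165 + 17*9)) = 1/(-59912 + 34*278/(165 + 153)) = 1/(-59912 + 34*278/318) = 1/(-59912 + 34*278*(1/318)) = 1/(-59912 + 4726/159) = 1/(-9521282/159) = -159/9521282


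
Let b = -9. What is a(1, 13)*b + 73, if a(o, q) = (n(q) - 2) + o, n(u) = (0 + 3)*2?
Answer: 28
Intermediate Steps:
n(u) = 6 (n(u) = 3*2 = 6)
a(o, q) = 4 + o (a(o, q) = (6 - 2) + o = 4 + o)
a(1, 13)*b + 73 = (4 + 1)*(-9) + 73 = 5*(-9) + 73 = -45 + 73 = 28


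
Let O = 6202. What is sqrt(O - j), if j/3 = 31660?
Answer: I*sqrt(88778) ≈ 297.96*I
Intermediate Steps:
j = 94980 (j = 3*31660 = 94980)
sqrt(O - j) = sqrt(6202 - 1*94980) = sqrt(6202 - 94980) = sqrt(-88778) = I*sqrt(88778)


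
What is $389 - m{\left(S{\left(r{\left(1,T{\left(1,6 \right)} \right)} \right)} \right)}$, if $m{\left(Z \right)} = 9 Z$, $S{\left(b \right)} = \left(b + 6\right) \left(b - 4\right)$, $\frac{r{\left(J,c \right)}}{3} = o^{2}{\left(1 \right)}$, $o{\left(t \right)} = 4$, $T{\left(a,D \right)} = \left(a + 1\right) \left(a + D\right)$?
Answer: $-20995$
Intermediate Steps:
$T{\left(a,D \right)} = \left(1 + a\right) \left(D + a\right)$
$r{\left(J,c \right)} = 48$ ($r{\left(J,c \right)} = 3 \cdot 4^{2} = 3 \cdot 16 = 48$)
$S{\left(b \right)} = \left(-4 + b\right) \left(6 + b\right)$ ($S{\left(b \right)} = \left(6 + b\right) \left(-4 + b\right) = \left(-4 + b\right) \left(6 + b\right)$)
$389 - m{\left(S{\left(r{\left(1,T{\left(1,6 \right)} \right)} \right)} \right)} = 389 - 9 \left(-24 + 48^{2} + 2 \cdot 48\right) = 389 - 9 \left(-24 + 2304 + 96\right) = 389 - 9 \cdot 2376 = 389 - 21384 = -20995$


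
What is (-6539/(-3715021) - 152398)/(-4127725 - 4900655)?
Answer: 566161763819/33540621295980 ≈ 0.016880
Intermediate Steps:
(-6539/(-3715021) - 152398)/(-4127725 - 4900655) = (-6539*(-1/3715021) - 152398)/(-9028380) = (6539/3715021 - 152398)*(-1/9028380) = -566161763819/3715021*(-1/9028380) = 566161763819/33540621295980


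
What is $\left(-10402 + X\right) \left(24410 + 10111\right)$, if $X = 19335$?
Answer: $308376093$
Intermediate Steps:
$\left(-10402 + X\right) \left(24410 + 10111\right) = \left(-10402 + 19335\right) \left(24410 + 10111\right) = 8933 \cdot 34521 = 308376093$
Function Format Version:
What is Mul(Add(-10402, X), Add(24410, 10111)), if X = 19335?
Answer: 308376093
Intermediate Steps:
Mul(Add(-10402, X), Add(24410, 10111)) = Mul(Add(-10402, 19335), Add(24410, 10111)) = Mul(8933, 34521) = 308376093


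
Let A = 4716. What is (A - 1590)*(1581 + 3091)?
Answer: 14604672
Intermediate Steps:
(A - 1590)*(1581 + 3091) = (4716 - 1590)*(1581 + 3091) = 3126*4672 = 14604672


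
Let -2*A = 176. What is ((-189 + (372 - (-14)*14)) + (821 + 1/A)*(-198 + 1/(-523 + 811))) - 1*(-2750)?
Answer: -4040439305/25344 ≈ -1.5942e+5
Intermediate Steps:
A = -88 (A = -1/2*176 = -88)
((-189 + (372 - (-14)*14)) + (821 + 1/A)*(-198 + 1/(-523 + 811))) - 1*(-2750) = ((-189 + (372 - (-14)*14)) + (821 + 1/(-88))*(-198 + 1/(-523 + 811))) - 1*(-2750) = ((-189 + (372 - 1*(-196))) + (821 - 1/88)*(-198 + 1/288)) + 2750 = ((-189 + (372 + 196)) + 72247*(-198 + 1/288)/88) + 2750 = ((-189 + 568) + (72247/88)*(-57023/288)) + 2750 = (379 - 4119740681/25344) + 2750 = -4110135305/25344 + 2750 = -4040439305/25344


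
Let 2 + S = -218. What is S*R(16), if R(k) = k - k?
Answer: 0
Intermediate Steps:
S = -220 (S = -2 - 218 = -220)
R(k) = 0
S*R(16) = -220*0 = 0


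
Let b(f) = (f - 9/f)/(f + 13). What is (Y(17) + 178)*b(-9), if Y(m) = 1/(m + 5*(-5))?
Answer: -1423/4 ≈ -355.75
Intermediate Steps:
Y(m) = 1/(-25 + m) (Y(m) = 1/(m - 25) = 1/(-25 + m))
b(f) = (f - 9/f)/(13 + f)
(Y(17) + 178)*b(-9) = (1/(-25 + 17) + 178)*((-9 + (-9)²)/((-9)*(13 - 9))) = (1/(-8) + 178)*(-⅑*(-9 + 81)/4) = (-⅛ + 178)*(-⅑*¼*72) = (1423/8)*(-2) = -1423/4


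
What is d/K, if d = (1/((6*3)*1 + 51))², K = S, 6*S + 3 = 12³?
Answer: 2/2737575 ≈ 7.3057e-7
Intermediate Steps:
S = 575/2 (S = -½ + (⅙)*12³ = -½ + (⅙)*1728 = -½ + 288 = 575/2 ≈ 287.50)
K = 575/2 ≈ 287.50
d = 1/4761 (d = (1/(18*1 + 51))² = (1/(18 + 51))² = (1/69)² = 1/4761 ≈ 0.00021004)
d/K = 1/(4761*(575/2)) = (1/4761)*(2/575) = 2/2737575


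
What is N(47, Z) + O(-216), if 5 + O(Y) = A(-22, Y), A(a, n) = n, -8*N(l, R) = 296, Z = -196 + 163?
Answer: -258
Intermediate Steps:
Z = -33
N(l, R) = -37 (N(l, R) = -⅛*296 = -37)
O(Y) = -5 + Y
N(47, Z) + O(-216) = -37 + (-5 - 216) = -37 - 221 = -258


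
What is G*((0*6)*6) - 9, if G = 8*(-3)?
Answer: -9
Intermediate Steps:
G = -24
G*((0*6)*6) - 9 = -24*0*6*6 - 9 = -0*6 - 9 = -24*0 - 9 = 0 - 9 = -9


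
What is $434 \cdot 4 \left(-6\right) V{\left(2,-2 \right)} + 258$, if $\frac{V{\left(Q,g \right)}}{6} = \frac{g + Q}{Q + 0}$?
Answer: $258$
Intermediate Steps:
$V{\left(Q,g \right)} = \frac{6 \left(Q + g\right)}{Q}$ ($V{\left(Q,g \right)} = 6 \frac{g + Q}{Q + 0} = 6 \frac{Q + g}{Q} = \frac{6 \left(Q + g\right)}{Q}$)
$434 \cdot 4 \left(-6\right) V{\left(2,-2 \right)} + 258 = 434 \cdot 4 \left(-6\right) \left(6 + 6 \left(-2\right) \frac{1}{2}\right) + 258 = 434 \left(- 24 \left(6 + 6 \left(-2\right) \frac{1}{2}\right)\right) + 258 = 434 \left(- 24 \left(6 - 6\right)\right) + 258 = 434 \left(\left(-24\right) 0\right) + 258 = 434 \cdot 0 + 258 = 0 + 258 = 258$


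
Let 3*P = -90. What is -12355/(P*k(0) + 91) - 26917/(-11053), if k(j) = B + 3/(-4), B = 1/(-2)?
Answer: -266201961/2840621 ≈ -93.713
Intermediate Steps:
B = -½ ≈ -0.50000
P = -30 (P = (⅓)*(-90) = -30)
k(j) = -5/4 (k(j) = -½ + 3/(-4) = -½ + 3*(-¼) = -½ - ¾ = -5/4)
-12355/(P*k(0) + 91) - 26917/(-11053) = -12355/(-30*(-5/4) + 91) - 26917/(-11053) = -12355/(75/2 + 91) - 26917*(-1/11053) = -12355/257/2 + 26917/11053 = -12355*2/257 + 26917/11053 = -24710/257 + 26917/11053 = -266201961/2840621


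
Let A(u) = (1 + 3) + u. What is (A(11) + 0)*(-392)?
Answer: -5880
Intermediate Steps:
A(u) = 4 + u
(A(11) + 0)*(-392) = ((4 + 11) + 0)*(-392) = (15 + 0)*(-392) = 15*(-392) = -5880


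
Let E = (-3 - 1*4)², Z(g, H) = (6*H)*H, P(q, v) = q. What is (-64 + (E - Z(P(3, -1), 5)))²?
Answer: 27225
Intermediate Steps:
Z(g, H) = 6*H²
E = 49 (E = (-3 - 4)² = (-7)² = 49)
(-64 + (E - Z(P(3, -1), 5)))² = (-64 + (49 - 6*5²))² = (-64 + (49 - 6*25))² = (-64 + (49 - 1*150))² = (-64 + (49 - 150))² = (-64 - 101)² = (-165)² = 27225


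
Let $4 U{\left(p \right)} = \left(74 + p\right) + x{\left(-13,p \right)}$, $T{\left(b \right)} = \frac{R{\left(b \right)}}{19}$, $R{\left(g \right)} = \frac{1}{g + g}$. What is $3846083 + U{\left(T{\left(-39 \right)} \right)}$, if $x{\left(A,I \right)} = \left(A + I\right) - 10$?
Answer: $\frac{5699913901}{1482} \approx 3.8461 \cdot 10^{6}$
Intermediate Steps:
$R{\left(g \right)} = \frac{1}{2 g}$
$T{\left(b \right)} = \frac{1}{38 b}$ ($T{\left(b \right)} = \frac{\frac{1}{2} \frac{1}{b}}{19} = \frac{1}{2 b} \frac{1}{19} = \frac{1}{38 b}$)
$x{\left(A,I \right)} = -10 + A + I$
$U{\left(p \right)} = \frac{51}{4} + \frac{p}{2}$ ($U{\left(p \right)} = \frac{\left(74 + p\right) - \left(23 - p\right)}{4} = \frac{\left(74 + p\right) + \left(-23 + p\right)}{4} = \frac{51 + 2 p}{4} = \frac{51}{4} + \frac{p}{2}$)
$3846083 + U{\left(T{\left(-39 \right)} \right)} = 3846083 + \left(\frac{51}{4} + \frac{\frac{1}{38} \frac{1}{-39}}{2}\right) = 3846083 + \left(\frac{51}{4} + \frac{\frac{1}{38} \left(- \frac{1}{39}\right)}{2}\right) = 3846083 + \left(\frac{51}{4} + \frac{1}{2} \left(- \frac{1}{1482}\right)\right) = 3846083 + \left(\frac{51}{4} - \frac{1}{2964}\right) = 3846083 + \frac{18895}{1482} = \frac{5699913901}{1482}$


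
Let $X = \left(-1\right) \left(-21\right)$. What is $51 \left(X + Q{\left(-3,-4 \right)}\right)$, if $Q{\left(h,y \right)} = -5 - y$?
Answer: $1020$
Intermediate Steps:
$X = 21$
$51 \left(X + Q{\left(-3,-4 \right)}\right) = 51 \left(21 - 1\right) = 51 \cdot 20 = 1020$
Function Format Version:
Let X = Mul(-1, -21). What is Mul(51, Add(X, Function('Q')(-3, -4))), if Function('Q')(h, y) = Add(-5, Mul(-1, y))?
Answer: 1020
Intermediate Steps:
X = 21
Mul(51, Add(X, Function('Q')(-3, -4))) = Mul(51, Add(21, Add(-5, Mul(-1, -4)))) = Mul(51, Add(21, Add(-5, 4))) = Mul(51, Add(21, -1)) = Mul(51, 20) = 1020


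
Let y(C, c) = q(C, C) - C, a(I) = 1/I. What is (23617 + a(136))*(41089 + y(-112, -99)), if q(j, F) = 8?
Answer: 132359722817/136 ≈ 9.7323e+8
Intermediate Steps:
y(C, c) = 8 - C
(23617 + a(136))*(41089 + y(-112, -99)) = (23617 + 1/136)*(41089 + (8 - 1*(-112))) = (23617 + 1/136)*(41089 + (8 + 112)) = 3211913*(41089 + 120)/136 = (3211913/136)*41209 = 132359722817/136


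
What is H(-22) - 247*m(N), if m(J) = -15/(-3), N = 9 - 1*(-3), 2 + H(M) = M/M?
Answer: -1236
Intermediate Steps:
H(M) = -1 (H(M) = -2 + M/M = -2 + 1 = -1)
N = 12 (N = 9 + 3 = 12)
m(J) = 5 (m(J) = -15*(-⅓) = 5)
H(-22) - 247*m(N) = -1 - 247*5 = -1 - 1235 = -1236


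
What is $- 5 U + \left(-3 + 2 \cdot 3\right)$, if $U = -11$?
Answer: $58$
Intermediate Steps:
$- 5 U + \left(-3 + 2 \cdot 3\right) = \left(-5\right) \left(-11\right) + \left(-3 + 2 \cdot 3\right) = 55 + \left(-3 + 6\right) = 55 + 3 = 58$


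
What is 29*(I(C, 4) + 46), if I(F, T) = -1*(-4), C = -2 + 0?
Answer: 1450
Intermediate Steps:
C = -2
I(F, T) = 4
29*(I(C, 4) + 46) = 29*(4 + 46) = 29*50 = 1450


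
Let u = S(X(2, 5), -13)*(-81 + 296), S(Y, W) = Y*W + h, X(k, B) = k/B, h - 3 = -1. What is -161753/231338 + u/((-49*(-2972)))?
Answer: -5928731607/8422322566 ≈ -0.70393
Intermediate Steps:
h = 2 (h = 3 - 1 = 2)
S(Y, W) = 2 + W*Y (S(Y, W) = Y*W + 2 = W*Y + 2 = 2 + W*Y)
u = -688 (u = (2 - 26/5)*(-81 + 296) = (2 - 26/5)*215 = -16/5*215 = -688)
-161753/231338 + u/((-49*(-2972))) = -161753/231338 - 688/((-49*(-2972))) = -161753*1/231338 - 688/145628 = -161753/231338 - 688*1/145628 = -161753/231338 - 172/36407 = -5928731607/8422322566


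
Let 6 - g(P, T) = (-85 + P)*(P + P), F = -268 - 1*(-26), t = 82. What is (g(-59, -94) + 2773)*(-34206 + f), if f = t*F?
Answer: 768212650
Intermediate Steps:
F = -242 (F = -268 + 26 = -242)
g(P, T) = 6 - 2*P*(-85 + P) (g(P, T) = 6 - (-85 + P)*(P + P) = 6 - (-85 + P)*2*P = 6 - 2*P*(-85 + P))
f = -19844 (f = 82*(-242) = -19844)
(g(-59, -94) + 2773)*(-34206 + f) = ((6 - 2*(-59)**2 + 170*(-59)) + 2773)*(-34206 - 19844) = ((6 - 2*3481 - 10030) + 2773)*(-54050) = ((6 - 6962 - 10030) + 2773)*(-54050) = (-16986 + 2773)*(-54050) = -14213*(-54050) = 768212650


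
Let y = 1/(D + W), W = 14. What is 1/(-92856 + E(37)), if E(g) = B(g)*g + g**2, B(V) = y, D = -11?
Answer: -3/274424 ≈ -1.0932e-5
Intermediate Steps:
y = 1/3 (y = 1/(-11 + 14) = 1/3 ≈ 0.33333)
B(V) = 1/3
E(g) = g**2 + g/3 (E(g) = g/3 + g**2 = g**2 + g/3)
1/(-92856 + E(37)) = 1/(-92856 + 37*(1/3 + 37)) = 1/(-92856 + 37*(112/3)) = 1/(-92856 + 4144/3) = 1/(-274424/3) = -3/274424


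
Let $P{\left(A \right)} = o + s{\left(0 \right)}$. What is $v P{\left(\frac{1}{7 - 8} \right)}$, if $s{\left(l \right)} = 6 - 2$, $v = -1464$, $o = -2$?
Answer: $-2928$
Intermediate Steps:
$s{\left(l \right)} = 4$ ($s{\left(l \right)} = 6 - 2 = 4$)
$P{\left(A \right)} = 2$ ($P{\left(A \right)} = -2 + 4 = 2$)
$v P{\left(\frac{1}{7 - 8} \right)} = \left(-1464\right) 2 = -2928$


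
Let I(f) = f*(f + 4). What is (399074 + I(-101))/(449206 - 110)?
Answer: 408871/449096 ≈ 0.91043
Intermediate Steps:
I(f) = f*(4 + f)
(399074 + I(-101))/(449206 - 110) = (399074 - 101*(4 - 101))/(449206 - 110) = (399074 - 101*(-97))/449096 = (399074 + 9797)*(1/449096) = 408871*(1/449096) = 408871/449096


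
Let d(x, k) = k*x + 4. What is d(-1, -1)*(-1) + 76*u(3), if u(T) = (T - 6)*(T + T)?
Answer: -1373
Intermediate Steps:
d(x, k) = 4 + k*x
u(T) = 2*T*(-6 + T) (u(T) = (-6 + T)*(2*T) = 2*T*(-6 + T))
d(-1, -1)*(-1) + 76*u(3) = (4 - 1*(-1))*(-1) + 76*(2*3*(-6 + 3)) = (4 + 1)*(-1) + 76*(2*3*(-3)) = 5*(-1) + 76*(-18) = -5 - 1368 = -1373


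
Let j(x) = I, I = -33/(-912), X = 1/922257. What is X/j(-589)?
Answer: 304/10144827 ≈ 2.9966e-5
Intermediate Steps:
X = 1/922257 ≈ 1.0843e-6
I = 11/304 (I = -33*(-1/912) = 11/304 ≈ 0.036184)
j(x) = 11/304
X/j(-589) = 1/(922257*(11/304)) = (1/922257)*(304/11) = 304/10144827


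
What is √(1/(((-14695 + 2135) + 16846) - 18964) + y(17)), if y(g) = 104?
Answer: √22406128458/14678 ≈ 10.198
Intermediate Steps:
√(1/(((-14695 + 2135) + 16846) - 18964) + y(17)) = √(1/(((-14695 + 2135) + 16846) - 18964) + 104) = √(1/((-12560 + 16846) - 18964) + 104) = √(1/(4286 - 18964) + 104) = √(1/(-14678) + 104) = √(-1/14678 + 104) = √(1526511/14678) = √22406128458/14678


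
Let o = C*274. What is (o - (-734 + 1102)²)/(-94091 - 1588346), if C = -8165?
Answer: 2372634/1682437 ≈ 1.4102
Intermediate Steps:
o = -2237210 (o = -8165*274 = -2237210)
(o - (-734 + 1102)²)/(-94091 - 1588346) = (-2237210 - (-734 + 1102)²)/(-94091 - 1588346) = (-2237210 - 1*368²)/(-1682437) = (-2237210 - 1*135424)*(-1/1682437) = (-2237210 - 135424)*(-1/1682437) = -2372634*(-1/1682437) = 2372634/1682437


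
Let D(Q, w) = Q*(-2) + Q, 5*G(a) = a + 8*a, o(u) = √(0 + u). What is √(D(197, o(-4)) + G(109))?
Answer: 2*I*√5/5 ≈ 0.89443*I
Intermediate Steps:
o(u) = √u
G(a) = 9*a/5 (G(a) = (a + 8*a)/5 = (9*a)/5 = 9*a/5)
D(Q, w) = -Q (D(Q, w) = -2*Q + Q = -Q)
√(D(197, o(-4)) + G(109)) = √(-1*197 + (9/5)*109) = √(-197 + 981/5) = √(-⅘) = 2*I*√5/5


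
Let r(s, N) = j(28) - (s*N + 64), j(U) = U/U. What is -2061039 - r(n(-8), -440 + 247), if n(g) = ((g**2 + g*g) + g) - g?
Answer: -2085680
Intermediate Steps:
j(U) = 1
n(g) = 2*g**2 (n(g) = ((g**2 + g**2) + g) - g = (2*g**2 + g) - g = (g + 2*g**2) - g = 2*g**2)
r(s, N) = -63 - N*s (r(s, N) = 1 - (s*N + 64) = 1 - (N*s + 64) = 1 - (64 + N*s) = 1 + (-64 - N*s) = -63 - N*s)
-2061039 - r(n(-8), -440 + 247) = -2061039 - (-63 - (-440 + 247)*2*(-8)**2) = -2061039 - (-63 - 1*(-193)*2*64) = -2061039 - (-63 - 1*(-193)*128) = -2061039 - (-63 + 24704) = -2061039 - 1*24641 = -2061039 - 24641 = -2085680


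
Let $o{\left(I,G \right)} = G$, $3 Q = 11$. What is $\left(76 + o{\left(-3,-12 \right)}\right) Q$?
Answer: $\frac{704}{3} \approx 234.67$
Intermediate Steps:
$Q = \frac{11}{3}$ ($Q = \frac{1}{3} \cdot 11 = \frac{11}{3} \approx 3.6667$)
$\left(76 + o{\left(-3,-12 \right)}\right) Q = \left(76 - 12\right) \frac{11}{3} = 64 \cdot \frac{11}{3} = \frac{704}{3}$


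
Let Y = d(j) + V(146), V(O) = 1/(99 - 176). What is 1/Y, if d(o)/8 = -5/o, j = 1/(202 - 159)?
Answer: -77/132441 ≈ -0.00058139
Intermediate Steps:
V(O) = -1/77 (V(O) = 1/(-77) = -1/77)
j = 1/43 ≈ 0.023256
d(o) = -40/o (d(o) = 8*(-5/o) = -40/o)
Y = -132441/77 (Y = -40/1/43 - 1/77 = -40*43 - 1/77 = -1720 - 1/77 = -132441/77 ≈ -1720.0)
1/Y = 1/(-132441/77) = -77/132441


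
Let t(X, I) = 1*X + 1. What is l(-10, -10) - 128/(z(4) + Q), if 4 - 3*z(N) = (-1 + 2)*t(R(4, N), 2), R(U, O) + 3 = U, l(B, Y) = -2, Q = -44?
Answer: 62/65 ≈ 0.95385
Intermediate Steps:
R(U, O) = -3 + U
t(X, I) = 1 + X (t(X, I) = X + 1 = 1 + X)
z(N) = ⅔ (z(N) = 4/3 - (-1 + 2)*(1 + (-3 + 4))/3 = 4/3 - (1 + 1)/3 = 4/3 - 2/3 = 4/3 - ⅓*2 = 4/3 - ⅔ = ⅔)
l(-10, -10) - 128/(z(4) + Q) = -2 - 128/(⅔ - 44) = -2 - 128/(-130/3) = -2 - 128*(-3/130) = -2 + 192/65 = 62/65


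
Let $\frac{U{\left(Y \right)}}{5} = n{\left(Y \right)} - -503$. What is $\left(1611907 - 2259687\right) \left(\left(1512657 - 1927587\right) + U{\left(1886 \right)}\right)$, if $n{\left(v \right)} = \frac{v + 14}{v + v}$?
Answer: $\frac{251924861466600}{943} \approx 2.6715 \cdot 10^{11}$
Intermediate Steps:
$n{\left(v \right)} = \frac{14 + v}{2 v}$
$U{\left(Y \right)} = 2515 + \frac{5 \left(14 + Y\right)}{2 Y}$ ($U{\left(Y \right)} = 5 \left(\frac{14 + Y}{2 Y} - -503\right) = 5 \left(\frac{14 + Y}{2 Y} + 503\right) = 5 \left(503 + \frac{14 + Y}{2 Y}\right) = 2515 + \frac{5 \left(14 + Y\right)}{2 Y}$)
$\left(1611907 - 2259687\right) \left(\left(1512657 - 1927587\right) + U{\left(1886 \right)}\right) = \left(1611907 - 2259687\right) \left(\left(1512657 - 1927587\right) + \left(\frac{5035}{2} + \frac{35}{1886}\right)\right) = - 647780 \left(-414930 + \left(\frac{5035}{2} + 35 \cdot \frac{1}{1886}\right)\right) = - 647780 \left(-414930 + \left(\frac{5035}{2} + \frac{35}{1886}\right)\right) = - 647780 \left(-414930 + \frac{2374020}{943}\right) = \left(-647780\right) \left(- \frac{388904970}{943}\right) = \frac{251924861466600}{943}$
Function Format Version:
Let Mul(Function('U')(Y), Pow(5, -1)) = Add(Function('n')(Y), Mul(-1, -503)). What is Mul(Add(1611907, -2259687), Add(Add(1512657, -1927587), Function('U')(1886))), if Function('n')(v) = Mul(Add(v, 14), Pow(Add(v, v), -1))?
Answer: Rational(251924861466600, 943) ≈ 2.6715e+11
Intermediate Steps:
Function('n')(v) = Mul(Rational(1, 2), Pow(v, -1), Add(14, v)) (Function('n')(v) = Mul(Add(14, v), Pow(Mul(2, v), -1)) = Mul(Add(14, v), Mul(Rational(1, 2), Pow(v, -1))) = Mul(Rational(1, 2), Pow(v, -1), Add(14, v)))
Function('U')(Y) = Add(2515, Mul(Rational(5, 2), Pow(Y, -1), Add(14, Y))) (Function('U')(Y) = Mul(5, Add(Mul(Rational(1, 2), Pow(Y, -1), Add(14, Y)), Mul(-1, -503))) = Mul(5, Add(Mul(Rational(1, 2), Pow(Y, -1), Add(14, Y)), 503)) = Mul(5, Add(503, Mul(Rational(1, 2), Pow(Y, -1), Add(14, Y)))) = Add(2515, Mul(Rational(5, 2), Pow(Y, -1), Add(14, Y))))
Mul(Add(1611907, -2259687), Add(Add(1512657, -1927587), Function('U')(1886))) = Mul(Add(1611907, -2259687), Add(Add(1512657, -1927587), Add(Rational(5035, 2), Mul(35, Pow(1886, -1))))) = Mul(-647780, Add(-414930, Add(Rational(5035, 2), Mul(35, Rational(1, 1886))))) = Mul(-647780, Add(-414930, Add(Rational(5035, 2), Rational(35, 1886)))) = Mul(-647780, Add(-414930, Rational(2374020, 943))) = Mul(-647780, Rational(-388904970, 943)) = Rational(251924861466600, 943)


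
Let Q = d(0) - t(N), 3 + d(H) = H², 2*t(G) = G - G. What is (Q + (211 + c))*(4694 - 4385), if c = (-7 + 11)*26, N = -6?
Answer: 96408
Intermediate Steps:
t(G) = 0 (t(G) = (G - G)/2 = (½)*0 = 0)
c = 104 (c = 4*26 = 104)
d(H) = -3 + H²
Q = -3 (Q = (-3 + 0²) - 1*0 = (-3 + 0) + 0 = -3 + 0 = -3)
(Q + (211 + c))*(4694 - 4385) = (-3 + (211 + 104))*(4694 - 4385) = (-3 + 315)*309 = 312*309 = 96408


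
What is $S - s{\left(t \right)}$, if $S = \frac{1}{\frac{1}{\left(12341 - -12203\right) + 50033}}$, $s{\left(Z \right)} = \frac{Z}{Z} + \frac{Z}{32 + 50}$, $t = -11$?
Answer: $\frac{6115243}{82} \approx 74576.0$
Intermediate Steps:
$s{\left(Z \right)} = 1 + \frac{Z}{82}$
$S = 74577$ ($S = \frac{1}{\frac{1}{\left(12341 + 12203\right) + 50033}} = \frac{1}{\frac{1}{24544 + 50033}} = \frac{1}{\frac{1}{74577}} = 74577$)
$S - s{\left(t \right)} = 74577 - \left(1 + \frac{1}{82} \left(-11\right)\right) = 74577 - \left(1 - \frac{11}{82}\right) = 74577 - \frac{71}{82} = \frac{6115243}{82}$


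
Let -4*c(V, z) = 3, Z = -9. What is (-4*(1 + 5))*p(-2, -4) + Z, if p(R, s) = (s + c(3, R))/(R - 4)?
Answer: -28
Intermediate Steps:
c(V, z) = -3/4 (c(V, z) = -1/4*3 = -3/4)
p(R, s) = (-3/4 + s)/(-4 + R) (p(R, s) = (s - 3/4)/(R - 4) = (-3/4 + s)/(-4 + R))
(-4*(1 + 5))*p(-2, -4) + Z = (-4*(1 + 5))*((-3/4 - 4)/(-4 - 2)) - 9 = (-4*6)*(-19/4/(-6)) - 9 = -(-4)*(-19)/4 - 9 = -24*19/24 - 9 = -19 - 9 = -28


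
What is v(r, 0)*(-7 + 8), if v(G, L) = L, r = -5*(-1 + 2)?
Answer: 0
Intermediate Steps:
r = -5 (r = -5*1 = -5)
v(r, 0)*(-7 + 8) = 0*(-7 + 8) = 0*1 = 0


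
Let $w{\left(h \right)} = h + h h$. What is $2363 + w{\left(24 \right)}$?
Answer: $2963$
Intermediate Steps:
$w{\left(h \right)} = h + h^{2}$
$2363 + w{\left(24 \right)} = 2363 + 24 \left(1 + 24\right) = 2363 + 24 \cdot 25 = 2363 + 600 = 2963$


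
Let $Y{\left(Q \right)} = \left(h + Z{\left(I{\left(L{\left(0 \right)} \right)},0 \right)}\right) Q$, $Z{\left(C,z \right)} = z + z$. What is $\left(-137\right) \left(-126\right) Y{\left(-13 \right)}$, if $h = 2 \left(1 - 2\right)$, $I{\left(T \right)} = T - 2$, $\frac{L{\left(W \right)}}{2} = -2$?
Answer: $448812$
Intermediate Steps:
$L{\left(W \right)} = -4$ ($L{\left(W \right)} = 2 \left(-2\right) = -4$)
$I{\left(T \right)} = -2 + T$
$Z{\left(C,z \right)} = 2 z$
$h = -2$ ($h = 2 \left(-1\right) = -2$)
$Y{\left(Q \right)} = - 2 Q$ ($Y{\left(Q \right)} = \left(-2 + 2 \cdot 0\right) Q = \left(-2 + 0\right) Q = - 2 Q$)
$\left(-137\right) \left(-126\right) Y{\left(-13 \right)} = \left(-137\right) \left(-126\right) \left(\left(-2\right) \left(-13\right)\right) = 17262 \cdot 26 = 448812$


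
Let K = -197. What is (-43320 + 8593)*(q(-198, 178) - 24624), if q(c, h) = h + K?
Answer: 855777461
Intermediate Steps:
q(c, h) = -197 + h (q(c, h) = h - 197 = -197 + h)
(-43320 + 8593)*(q(-198, 178) - 24624) = (-43320 + 8593)*((-197 + 178) - 24624) = -34727*(-19 - 24624) = -34727*(-24643) = 855777461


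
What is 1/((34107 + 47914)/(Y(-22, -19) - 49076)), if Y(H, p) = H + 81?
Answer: -49017/82021 ≈ -0.59762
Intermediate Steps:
Y(H, p) = 81 + H
1/((34107 + 47914)/(Y(-22, -19) - 49076)) = 1/((34107 + 47914)/((81 - 22) - 49076)) = 1/(82021/(59 - 49076)) = 1/(82021/(-49017)) = 1/(82021*(-1/49017)) = 1/(-82021/49017) = -49017/82021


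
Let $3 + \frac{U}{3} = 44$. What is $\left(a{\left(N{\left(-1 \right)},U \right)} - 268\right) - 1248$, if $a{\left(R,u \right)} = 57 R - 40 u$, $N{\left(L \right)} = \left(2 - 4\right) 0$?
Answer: $-6436$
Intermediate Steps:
$U = 123$ ($U = -9 + 3 \cdot 44 = -9 + 132 = 123$)
$N{\left(L \right)} = 0$ ($N{\left(L \right)} = \left(-2\right) 0 = 0$)
$a{\left(R,u \right)} = - 40 u + 57 R$
$\left(a{\left(N{\left(-1 \right)},U \right)} - 268\right) - 1248 = \left(\left(\left(-40\right) 123 + 57 \cdot 0\right) - 268\right) - 1248 = \left(\left(-4920 + 0\right) - 268\right) - 1248 = \left(-4920 - 268\right) - 1248 = -5188 - 1248 = -6436$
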